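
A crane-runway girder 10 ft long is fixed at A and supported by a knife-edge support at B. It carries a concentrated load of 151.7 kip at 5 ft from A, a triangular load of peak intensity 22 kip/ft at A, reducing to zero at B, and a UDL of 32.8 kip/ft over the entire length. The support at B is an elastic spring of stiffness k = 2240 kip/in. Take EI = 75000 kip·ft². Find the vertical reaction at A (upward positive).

Remove the prop at B; the released (primary) structure is a cantilever built in at A.
Downward deflection at the released point B due to the loads:
  point load 151.7 at a = 5: Pa²(3L − a)/(6EI) = 15802/EI
  triangular load, peak 22 at the fixed end: w₀L⁴/(30EI) = 7333/EI
  UDL 32.8: wL⁴/(8EI) = 41000/EI
  δ_0 = 64135/EI
Flexibility coefficient — unit upward force at B: δ_{BB} = L³/(3EI) = 333.3/EI.
With EI = 75000 kip·ft²: δ_0 = 0.85514 ft and δ_{BB} = 0.004444 ft/kip.
Compatibility — the spring shortens by R_B/k under the reaction it provides: δ_0 − R_B·δ_{BB} = R_B/k. With 1/k = 1/(2240×12) ft/kip = 0.000037 ft/kip, R_B = δ_0 / (δ_{BB} + 1/k) = 0.85514 / (0.004444 + 0.000037) = 190.8 kip.
Vertical equilibrium: R_A = ΣP − R_B = 589.7 − 190.8 = 398.9 kip.

R_A = 398.9 kip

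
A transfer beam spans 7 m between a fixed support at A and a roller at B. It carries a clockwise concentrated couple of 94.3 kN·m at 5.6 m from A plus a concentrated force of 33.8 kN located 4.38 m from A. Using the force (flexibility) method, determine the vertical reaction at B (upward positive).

R_B = 35.11 kN

Take the reaction at B as the redundant and release it; the primary structure is a cantilever fixed at A.
Free-end deflection of the primary structure under the applied loading (downward +):
  clockwise couple 94.3 at a = 5.6: M₀a(2L − a)/(2EI) = 2218/EI
  point load 33.8 at a = 4.38: Pa²(3L − a)/(6EI) = 1796/EI
  δ_0 = 4014/EI
Flexibility coefficient — unit upward force at B: δ_{BB} = L³/(3EI) = 114.3/EI.
The prop prevents deflection at B: R_B = δ_0/δ_{BB} = 4014/114.3 = 35.11 kN.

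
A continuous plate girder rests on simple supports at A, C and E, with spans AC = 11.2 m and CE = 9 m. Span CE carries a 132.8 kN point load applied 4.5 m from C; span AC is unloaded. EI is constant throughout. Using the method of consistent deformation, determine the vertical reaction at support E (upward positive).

R_E = 55.31 kN

Insert a hinge at C; M_C is the redundant, and each span becomes simply supported.
Discontinuity in slope at C on the released structure — sum the simple-span end rotations:
  span CE: point load 132.8 at a = 4.5: Pab(L + b)/(6LEI) = 672.3/EI
  relative rotation θ_0 = (0 + 672.3)/EI = 672.3/EI
A unit hogging moment at C produces rotation L₁/(3EI) + L₂/(3EI) = 6.733/EI.
Compatibility: M_C·(L₁+L₂)/(3EI) = θ_0, giving M_C = 99.85 kN·m (hogging).
Span CE, ΣM about E: R_C^{CE}·9 = 597.6 + 99.85, so R_C^{CE} = 77.49 kN and R_E = 132.8 − 77.49 = 55.31 kN.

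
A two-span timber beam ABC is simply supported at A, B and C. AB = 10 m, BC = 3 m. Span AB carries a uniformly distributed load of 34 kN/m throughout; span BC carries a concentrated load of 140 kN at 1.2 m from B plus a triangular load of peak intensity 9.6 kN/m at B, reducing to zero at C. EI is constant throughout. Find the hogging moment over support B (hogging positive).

M_B = 346.9 kN·m

Release continuity at B by inserting a hinge; the redundant is the internal moment M_B. The primary structure is two simply-supported spans AB and BC.
End slopes at the hinge B, treating each span as simply supported:
  span AB: UDL 34: wL³/(24EI) = 1417/EI
  span BC: point load 140 at a = 1.2: Pab(L + b)/(6LEI) = 80.64/EI
  span BC: triangular load, peak 9.6: w₀L³/(45EI) = 5.76/EI
  relative rotation θ_0 = (1417 + 86.4)/EI = 1503/EI
A unit hogging moment at B produces rotation L₁/(3EI) + L₂/(3EI) = 4.333/EI.
Compatibility: M_B·(L₁+L₂)/(3EI) = θ_0, giving M_B = 346.9 kN·m (hogging).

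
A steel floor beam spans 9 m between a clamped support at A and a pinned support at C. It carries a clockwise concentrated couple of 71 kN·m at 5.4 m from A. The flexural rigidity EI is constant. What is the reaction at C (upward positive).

Take the reaction at C as the redundant and release it; the primary structure is a cantilever fixed at A.
Free-end deflection of the primary structure under the applied loading (downward +):
  clockwise couple 71 at a = 5.4: M₀a(2L − a)/(2EI) = 2415/EI
Flexibility coefficient — unit upward force at C: δ_{CC} = L³/(3EI) = 243/EI.
The prop prevents deflection at C: R_C = δ_0/δ_{CC} = 2415/243 = 9.94 kN.

R_C = 9.94 kN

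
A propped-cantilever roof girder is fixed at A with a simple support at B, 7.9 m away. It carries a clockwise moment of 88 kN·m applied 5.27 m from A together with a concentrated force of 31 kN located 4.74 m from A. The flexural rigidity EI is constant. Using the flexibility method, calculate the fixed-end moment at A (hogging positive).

M_A = 11.77 kN·m

Release the roller at B. Primary structure: cantilever fixed at A.
Primary-structure tip deflection at B by superposition:
  clockwise couple 88 at a = 5.27: M₀a(2L − a)/(2EI) = 2442/EI
  point load 31 at a = 4.74: Pa²(3L − a)/(6EI) = 2201/EI
  δ_0 = 4643/EI
Tip deflection under a unit load at B: L³/(3EI) = 164.3/EI.
Compatibility at B: δ_0 − R_B·δ_{BB} = 0, so R_B = 4643/164.3 = 28.25 kN.
Moment equilibrium about A: M_A = Σ(load moments about A) − R_B·L = 234.9 − 28.25×7.9 = 11.77 kN·m.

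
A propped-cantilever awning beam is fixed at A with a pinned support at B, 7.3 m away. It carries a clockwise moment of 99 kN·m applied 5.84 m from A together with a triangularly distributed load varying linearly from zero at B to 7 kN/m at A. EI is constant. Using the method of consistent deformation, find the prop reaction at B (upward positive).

R_B = 24.64 kN

Choose R_B as the redundant. The primary structure is the cantilever fixed at A.
Downward deflection at the released point B due to the loads:
  clockwise couple 99 at a = 5.84: M₀a(2L − a)/(2EI) = 2532/EI
  triangular load, peak 7 at the fixed end: w₀L⁴/(30EI) = 662.6/EI
  δ_0 = 3195/EI
Flexibility coefficient — unit upward force at B: δ_{BB} = L³/(3EI) = 129.7/EI.
Compatibility at B: δ_0 − R_B·δ_{BB} = 0, so R_B = 3195/129.7 = 24.64 kN.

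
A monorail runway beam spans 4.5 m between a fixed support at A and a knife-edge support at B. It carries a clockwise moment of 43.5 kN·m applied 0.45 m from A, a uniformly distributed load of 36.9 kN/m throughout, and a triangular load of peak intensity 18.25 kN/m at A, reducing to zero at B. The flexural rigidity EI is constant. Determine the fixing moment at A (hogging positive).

Remove the prop at B; the released (primary) structure is a cantilever built in at A.
Free-end deflection of the primary structure under the applied loading (downward +):
  clockwise couple 43.5 at a = 0.45: M₀a(2L − a)/(2EI) = 83.68/EI
  UDL 36.9: wL⁴/(8EI) = 1891/EI
  triangular load, peak 18.25 at the fixed end: w₀L⁴/(30EI) = 249.5/EI
  δ_0 = 2225/EI
Tip deflection under a unit load at B: L³/(3EI) = 30.38/EI.
The prop prevents deflection at B: R_B = δ_0/δ_{BB} = 2225/30.38 = 73.24 kN.
Moment equilibrium about A: M_A = Σ(load moments about A) − R_B·L = 478.7 − 73.24×4.5 = 149.1 kN·m.

M_A = 149.1 kN·m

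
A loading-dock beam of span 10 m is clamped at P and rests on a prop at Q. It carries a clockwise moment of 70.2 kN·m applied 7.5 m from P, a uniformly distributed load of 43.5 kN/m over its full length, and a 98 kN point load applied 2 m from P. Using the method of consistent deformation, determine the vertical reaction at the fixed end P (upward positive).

R_P = 354.5 kN

Take the reaction at Q as the redundant and release it; the primary structure is a cantilever fixed at P.
Downward deflection at the released point Q due to the loads:
  clockwise couple 70.2 at a = 7.5: M₀a(2L − a)/(2EI) = 3291/EI
  UDL 43.5: wL⁴/(8EI) = 54375/EI
  point load 98 at a = 2: Pa²(3L − a)/(6EI) = 1829/EI
  δ_0 = 59495/EI
Flexibility coefficient — unit upward force at Q: δ_{QQ} = L³/(3EI) = 333.3/EI.
The prop prevents deflection at Q: R_Q = δ_0/δ_{QQ} = 59495/333.3 = 178.5 kN.
Vertical equilibrium: R_P = ΣP − R_Q = 533 − 178.5 = 354.5 kN.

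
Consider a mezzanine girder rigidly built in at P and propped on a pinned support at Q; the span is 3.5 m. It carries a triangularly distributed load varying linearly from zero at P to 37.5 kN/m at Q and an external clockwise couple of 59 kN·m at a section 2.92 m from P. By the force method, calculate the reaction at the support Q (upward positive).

R_Q = 60.69 kN

Release the roller at Q. Primary structure: cantilever fixed at P.
Free-end deflection of the primary structure under the applied loading (downward +):
  triangular load, peak 37.5 at the free end: 11w₀L⁴/(120EI) = 515.8/EI
  clockwise couple 59 at a = 2.92: M₀a(2L − a)/(2EI) = 351.5/EI
  δ_0 = 867.3/EI
Flexibility coefficient — unit upward force at Q: δ_{QQ} = L³/(3EI) = 14.29/EI.
The prop prevents deflection at Q: R_Q = δ_0/δ_{QQ} = 867.3/14.29 = 60.69 kN.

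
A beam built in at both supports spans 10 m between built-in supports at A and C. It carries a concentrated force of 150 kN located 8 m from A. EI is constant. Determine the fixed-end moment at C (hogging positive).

Release both end moments; the primary structure is a simply-supported span AC with redundants M_A and M_C.
On the primary (simply-supported) span, the end slopes from the loading are:
  at A: point load 150 at a = 8: Pab(L + b)/(6LEI) = 480/EI
  at C: point load 150 at a = 8: Pab(L + a)/(6LEI) = 720/EI
  θ_A0 = 480/EI,  θ_C0 = 720/EI
Flexibility coefficients: a unit moment at one end gives L/(3EI) there and L/(6EI) at the far end, so f₁₁ = f₂₂ = 3.333/EI and f₁₂ = f₂₁ = 1.667/EI.
Compatibility — zero rotation at each built-in end:
  3.333 M_A + 1.667 M_C = 480
  1.667 M_A + 3.333 M_C = 720
Solving the pair gives M_A = 48 kN·m and M_C = 192 kN·m (hogging).

M_C = 192 kN·m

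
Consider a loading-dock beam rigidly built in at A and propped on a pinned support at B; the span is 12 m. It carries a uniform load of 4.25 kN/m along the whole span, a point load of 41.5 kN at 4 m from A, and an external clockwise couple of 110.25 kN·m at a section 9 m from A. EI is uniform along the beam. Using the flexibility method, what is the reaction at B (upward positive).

R_B = 38.19 kN

Take the reaction at B as the redundant and release it; the primary structure is a cantilever fixed at A.
Primary-structure tip deflection at B by superposition:
  UDL 4.25: wL⁴/(8EI) = 11016/EI
  point load 41.5 at a = 4: Pa²(3L − a)/(6EI) = 3541/EI
  clockwise couple 110.25 at a = 9: M₀a(2L − a)/(2EI) = 7442/EI
  δ_0 = 21999/EI
Tip deflection under a unit load at B: L³/(3EI) = 576/EI.
The prop prevents deflection at B: R_B = δ_0/δ_{BB} = 21999/576 = 38.19 kN.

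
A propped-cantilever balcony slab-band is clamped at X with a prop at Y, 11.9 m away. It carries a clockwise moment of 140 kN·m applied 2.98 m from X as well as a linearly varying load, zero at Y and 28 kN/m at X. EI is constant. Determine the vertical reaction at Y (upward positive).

Choose R_Y as the redundant. The primary structure is the cantilever fixed at X.
Deflection at Y on the released cantilever, summing each load's contribution:
  clockwise couple 140 at a = 2.98: M₀a(2L − a)/(2EI) = 4343/EI
  triangular load, peak 28 at the fixed end: w₀L⁴/(30EI) = 18716/EI
  δ_0 = 23060/EI
Tip deflection under a unit load at Y: L³/(3EI) = 561.7/EI.
The prop prevents deflection at Y: R_Y = δ_0/δ_{YY} = 23060/561.7 = 41.05 kN.

R_Y = 41.05 kN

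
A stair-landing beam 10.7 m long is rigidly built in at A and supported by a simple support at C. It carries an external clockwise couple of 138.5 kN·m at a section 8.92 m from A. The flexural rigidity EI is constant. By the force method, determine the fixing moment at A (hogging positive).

Release the roller at C. Primary structure: cantilever fixed at A.
Deflection at C on the released cantilever, summing each load's contribution:
  clockwise couple 138.5 at a = 8.92: M₀a(2L − a)/(2EI) = 7709/EI
Flexibility coefficient — unit upward force at C: δ_{CC} = L³/(3EI) = 408.3/EI.
The prop prevents deflection at C: R_C = δ_0/δ_{CC} = 7709/408.3 = 18.88 kN.
Moment equilibrium about A: M_A = Σ(load moments about A) − R_C·L = 138.5 − 18.88×10.7 = -63.5 kN·m.

M_A = -63.5 kN·m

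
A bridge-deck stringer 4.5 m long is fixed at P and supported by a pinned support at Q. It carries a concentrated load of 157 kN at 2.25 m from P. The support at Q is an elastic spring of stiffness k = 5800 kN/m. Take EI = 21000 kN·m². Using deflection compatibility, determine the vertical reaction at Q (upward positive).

R_Q = 43.84 kN

Take the reaction at Q as the redundant and release it; the primary structure is a cantilever fixed at P.
Deflection at Q on the released cantilever, summing each load's contribution:
  point load 157 at a = 2.25: Pa²(3L − a)/(6EI) = 1490/EI
Flexibility coefficient — unit upward force at Q: δ_{QQ} = L³/(3EI) = 30.38/EI.
With EI = 21000 kN·m²: δ_0 = 0.070965 m and δ_{QQ} = 0.001446 m/kN.
Compatibility — the spring shortens by R_Q/k under the reaction it provides: δ_0 − R_Q·δ_{QQ} = R_Q/k. With 1/k = 0.000172 m/kN, R_Q = δ_0 / (δ_{QQ} + 1/k) = 0.070965 / (0.001446 + 0.000172) = 43.84 kN.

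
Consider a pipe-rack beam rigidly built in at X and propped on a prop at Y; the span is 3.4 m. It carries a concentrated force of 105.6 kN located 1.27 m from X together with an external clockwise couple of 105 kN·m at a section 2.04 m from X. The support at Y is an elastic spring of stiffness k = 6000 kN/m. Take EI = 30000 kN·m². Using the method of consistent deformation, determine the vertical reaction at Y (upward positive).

R_Y = 42.17 kN

Remove the prop at Y; the released (primary) structure is a cantilever built in at X.
Deflection at Y on the released cantilever, summing each load's contribution:
  point load 105.6 at a = 1.27: Pa²(3L − a)/(6EI) = 253.5/EI
  clockwise couple 105 at a = 2.04: M₀a(2L − a)/(2EI) = 509.8/EI
  δ_0 = 763.3/EI
Flexibility coefficient — unit upward force at Y: δ_{YY} = L³/(3EI) = 13.1/EI.
With EI = 30000 kN·m²: δ_0 = 0.025443 m and δ_{YY} = 0.000437 m/kN.
Compatibility — the spring shortens by R_Y/k under the reaction it provides: δ_0 − R_Y·δ_{YY} = R_Y/k. With 1/k = 0.000167 m/kN, R_Y = δ_0 / (δ_{YY} + 1/k) = 0.025443 / (0.000437 + 0.000167) = 42.17 kN.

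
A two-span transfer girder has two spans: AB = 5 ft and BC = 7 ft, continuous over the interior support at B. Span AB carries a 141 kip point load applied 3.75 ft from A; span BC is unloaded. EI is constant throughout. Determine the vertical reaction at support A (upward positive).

R_A = 25.61 kip

Insert a hinge at B; M_B is the redundant, and each span becomes simply supported.
End slopes at the hinge B, treating each span as simply supported:
  span AB: point load 141 at a = 3.75: Pab(L + a)/(6LEI) = 192.8/EI
  relative rotation θ_0 = (192.8 + 0)/EI = 192.8/EI
A unit hogging moment at B produces rotation L₁/(3EI) + L₂/(3EI) = 4/EI.
Slope continuity at B: θ_0 = M_B·4/EI, so M_B = 192.8/4 = 48.19 kip·ft (hogging).
Span AB, ΣM about A with M_B applied at B: R_B^{AB}·5 = 528.8 + 48.19, so R_B^{AB} = 115.4 kip and R_A = 141 − 115.4 = 25.61 kip.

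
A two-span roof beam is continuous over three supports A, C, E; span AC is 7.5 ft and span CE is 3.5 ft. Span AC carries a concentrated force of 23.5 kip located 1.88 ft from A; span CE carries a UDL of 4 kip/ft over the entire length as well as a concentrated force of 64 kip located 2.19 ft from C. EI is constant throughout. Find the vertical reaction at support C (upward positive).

Insert a hinge at C; M_C is the redundant, and each span becomes simply supported.
Discontinuity in slope at C on the released structure — sum the simple-span end rotations:
  span AC: point load 23.5 at a = 1.88: Pab(L + a)/(6LEI) = 51.76/EI
  span CE: UDL 4: wL³/(24EI) = 7.146/EI
  span CE: point load 64 at a = 2.19: Pab(L + b)/(6LEI) = 42.06/EI
  relative rotation θ_0 = (51.76 + 49.2)/EI = 101/EI
A unit hogging moment at C produces rotation L₁/(3EI) + L₂/(3EI) = 3.667/EI.
Compatibility: M_C·(L₁+L₂)/(3EI) = θ_0, giving M_C = 27.53 kip·ft (hogging).
Span AC, ΣM about A with M_C applied at C: R_C^{AC}·7.5 = 44.18 + 27.53, so R_C^{AC} = 9.562 kip and R_A = 23.5 − 9.562 = 13.94 kip.
Span CE, ΣM about E: R_C^{CE}·3.5 = 108.3 + 27.53, so R_C^{CE} = 38.82 kip and R_E = 78 − 38.82 = 39.18 kip.
R_C = 9.562 + 38.82 = 48.38 kip.

R_C = 48.38 kip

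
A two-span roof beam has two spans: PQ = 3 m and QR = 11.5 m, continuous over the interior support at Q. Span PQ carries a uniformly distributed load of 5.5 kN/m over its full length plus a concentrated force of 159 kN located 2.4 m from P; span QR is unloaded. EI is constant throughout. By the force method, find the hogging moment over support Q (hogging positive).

M_Q = 15.49 kN·m

Take M_Q as the redundant. Released structure: two simple spans PQ and QR with a hinge at Q.
Discontinuity in slope at Q on the released structure — sum the simple-span end rotations:
  span PQ: UDL 5.5: wL³/(24EI) = 6.188/EI
  span PQ: point load 159 at a = 2.4: Pab(L + a)/(6LEI) = 68.69/EI
  relative rotation θ_0 = (74.88 + 0)/EI = 74.88/EI
A unit hogging moment at Q produces rotation L₁/(3EI) + L₂/(3EI) = 4.833/EI.
Slope continuity at Q: θ_0 = M_Q·4.833/EI, so M_Q = 74.88/4.833 = 15.49 kN·m (hogging).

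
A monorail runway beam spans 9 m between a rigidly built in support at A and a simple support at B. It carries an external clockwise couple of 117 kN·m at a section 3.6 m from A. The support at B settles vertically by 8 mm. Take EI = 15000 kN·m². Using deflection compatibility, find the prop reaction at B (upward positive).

Take the reaction at B as the redundant and release it; the primary structure is a cantilever fixed at A.
Primary-structure tip deflection at B by superposition:
  clockwise couple 117 at a = 3.6: M₀a(2L − a)/(2EI) = 3033/EI
Tip deflection under a unit load at B: L³/(3EI) = 243/EI.
With EI = 15000 kN·m²: δ_0 = 0.20218 m and δ_{BB} = 0.0162 m/kN.
Compatibility — the beam at B must follow the support down by 0.008 m: δ_0 − R_B·δ_{BB} = 0.008, so R_B = (0.20218 − 0.008)/0.0162 = 11.99 kN.

R_B = 11.99 kN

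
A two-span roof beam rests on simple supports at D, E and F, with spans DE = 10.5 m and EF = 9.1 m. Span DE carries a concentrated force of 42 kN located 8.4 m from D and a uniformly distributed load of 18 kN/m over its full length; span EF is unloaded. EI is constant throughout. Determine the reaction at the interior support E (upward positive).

Release continuity at E by inserting a hinge; the redundant is the internal moment M_E. The primary structure is two simply-supported spans DE and EF.
End slopes at the hinge E, treating each span as simply supported:
  span DE: point load 42 at a = 8.4: Pab(L + a)/(6LEI) = 222.3/EI
  span DE: UDL 18: wL³/(24EI) = 868.2/EI
  relative rotation θ_0 = (1090 + 0)/EI = 1090/EI
A unit hogging moment at E produces rotation L₁/(3EI) + L₂/(3EI) = 6.533/EI.
Compatibility: M_E·(L₁+L₂)/(3EI) = θ_0, giving M_E = 166.9 kN·m (hogging).
Span DE, ΣM about D with M_E applied at E: R_E^{DE}·10.5 = 1345 + 166.9, so R_E^{DE} = 144 kN and R_D = 231 − 144 = 87 kN.
Span EF, ΣM about F: R_E^{EF}·9.1 = 0 + 166.9, so R_E^{EF} = 18.34 kN and R_F = 0 − 18.34 = -18.34 kN.
R_E = 144 + 18.34 = 162.3 kN.

R_E = 162.3 kN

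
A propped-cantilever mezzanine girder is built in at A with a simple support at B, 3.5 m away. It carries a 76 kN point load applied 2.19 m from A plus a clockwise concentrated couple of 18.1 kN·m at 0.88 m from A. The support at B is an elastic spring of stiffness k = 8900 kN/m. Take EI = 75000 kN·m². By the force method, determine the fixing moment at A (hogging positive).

Choose R_B as the redundant. The primary structure is the cantilever fixed at A.
Free-end deflection of the primary structure under the applied loading (downward +):
  point load 76 at a = 2.19: Pa²(3L − a)/(6EI) = 504.8/EI
  clockwise couple 18.1 at a = 0.88: M₀a(2L − a)/(2EI) = 48.74/EI
  δ_0 = 553.6/EI
Tip deflection under a unit load at B: L³/(3EI) = 14.29/EI.
With EI = 75000 kN·m²: δ_0 = 0.007381 m and δ_{BB} = 0.000191 m/kN.
Compatibility — the spring shortens by R_B/k under the reaction it provides: δ_0 − R_B·δ_{BB} = R_B/k. With 1/k = 0.000112 m/kN, R_B = δ_0 / (δ_{BB} + 1/k) = 0.007381 / (0.000191 + 0.000112) = 24.37 kN.
Moment equilibrium about A: M_A = Σ(load moments about A) − R_B·L = 184.5 − 24.37×3.5 = 99.26 kN·m.

M_A = 99.26 kN·m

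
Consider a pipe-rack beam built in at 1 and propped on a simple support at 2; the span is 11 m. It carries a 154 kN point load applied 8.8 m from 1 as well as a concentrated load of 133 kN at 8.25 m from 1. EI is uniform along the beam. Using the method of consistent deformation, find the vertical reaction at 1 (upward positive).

R_1 = 94.42 kN

Take the reaction at 2 as the redundant and release it; the primary structure is a cantilever fixed at 1.
Downward deflection at the released point 2 due to the loads:
  point load 154 at a = 8.8: Pa²(3L − a)/(6EI) = 48101/EI
  point load 133 at a = 8.25: Pa²(3L − a)/(6EI) = 37341/EI
  δ_0 = 85441/EI
Tip deflection under a unit load at 2: L³/(3EI) = 443.7/EI.
The prop prevents deflection at 2: R_2 = δ_0/δ_{22} = 85441/443.7 = 192.6 kN.
Vertical equilibrium: R_1 = ΣP − R_2 = 287 − 192.6 = 94.42 kN.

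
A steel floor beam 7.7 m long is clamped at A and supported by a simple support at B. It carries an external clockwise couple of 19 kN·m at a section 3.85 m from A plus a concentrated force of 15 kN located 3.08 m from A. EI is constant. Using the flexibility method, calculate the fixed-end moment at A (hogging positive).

M_A = 19.8 kN·m

Take the reaction at B as the redundant and release it; the primary structure is a cantilever fixed at A.
Deflection at B on the released cantilever, summing each load's contribution:
  clockwise couple 19 at a = 3.85: M₀a(2L − a)/(2EI) = 422.4/EI
  point load 15 at a = 3.08: Pa²(3L − a)/(6EI) = 474.8/EI
  δ_0 = 897.2/EI
Tip deflection under a unit load at B: L³/(3EI) = 152.2/EI.
The prop prevents deflection at B: R_B = δ_0/δ_{BB} = 897.2/152.2 = 5.896 kN.
Moment equilibrium about A: M_A = Σ(load moments about A) − R_B·L = 65.2 − 5.896×7.7 = 19.8 kN·m.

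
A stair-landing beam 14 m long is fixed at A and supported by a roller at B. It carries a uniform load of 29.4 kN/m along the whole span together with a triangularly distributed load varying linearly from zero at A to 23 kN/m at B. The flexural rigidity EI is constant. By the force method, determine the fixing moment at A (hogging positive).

M_A = 983.3 kN·m

Remove the prop at B; the released (primary) structure is a cantilever built in at A.
Deflection at B on the released cantilever, summing each load's contribution:
  UDL 29.4: wL⁴/(8EI) = 141179/EI
  triangular load, peak 23 at the free end: 11w₀L⁴/(120EI) = 80994/EI
  δ_0 = 222173/EI
Flexibility coefficient — unit upward force at B: δ_{BB} = L³/(3EI) = 914.7/EI.
The prop prevents deflection at B: R_B = δ_0/δ_{BB} = 222173/914.7 = 242.9 kN.
Moment equilibrium about A: M_A = Σ(load moments about A) − R_B·L = 4384 − 242.9×14 = 983.3 kN·m.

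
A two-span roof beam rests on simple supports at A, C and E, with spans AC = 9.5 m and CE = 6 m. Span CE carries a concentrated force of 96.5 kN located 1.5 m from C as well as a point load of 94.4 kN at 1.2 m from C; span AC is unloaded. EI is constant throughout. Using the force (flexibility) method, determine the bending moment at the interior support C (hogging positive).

Take M_C as the redundant. Released structure: two simple spans AC and CE with a hinge at C.
End slopes at the hinge C, treating each span as simply supported:
  span CE: point load 96.5 at a = 1.5: Pab(L + b)/(6LEI) = 190/EI
  span CE: point load 94.4 at a = 1.2: Pab(L + b)/(6LEI) = 163.1/EI
  relative rotation θ_0 = (0 + 353.1)/EI = 353.1/EI
A unit hogging moment at C produces rotation L₁/(3EI) + L₂/(3EI) = 5.167/EI.
Slope continuity at C: θ_0 = M_C·5.167/EI, so M_C = 353.1/5.167 = 68.34 kN·m (hogging).

M_C = 68.34 kN·m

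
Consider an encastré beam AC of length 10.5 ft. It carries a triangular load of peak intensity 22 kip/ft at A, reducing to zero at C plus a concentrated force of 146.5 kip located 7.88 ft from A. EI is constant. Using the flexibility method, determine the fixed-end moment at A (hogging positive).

Take the two fixed-end moments M_A, M_C as redundants; the released structure is the simple span AC.
End rotations of the released simple span under the applied load (×1/EI):
  at A: triangular load, peak 22: w₀L³/(45EI) = 566/EI
  at C: triangular load, peak 22: 7w₀L³/(360EI) = 495.2/EI
  at A: point load 146.5 at a = 7.88: Pab(L + b)/(6LEI) = 629.9/EI
  at C: point load 146.5 at a = 7.88: Pab(L + a)/(6LEI) = 882.4/EI
  θ_A0 = 1196/EI,  θ_C0 = 1378/EI
Flexibility coefficients: a unit moment at one end gives L/(3EI) there and L/(6EI) at the far end, so f₁₁ = f₂₂ = 3.5/EI and f₁₂ = f₂₁ = 1.75/EI.
Compatibility — zero rotation at each built-in end:
  3.5 M_A + 1.75 M_C = 1196
  1.75 M_A + 3.5 M_C = 1378
Solving the pair gives M_A = 193.2 kip·ft and M_C = 297 kip·ft (hogging).

M_A = 193.2 kip·ft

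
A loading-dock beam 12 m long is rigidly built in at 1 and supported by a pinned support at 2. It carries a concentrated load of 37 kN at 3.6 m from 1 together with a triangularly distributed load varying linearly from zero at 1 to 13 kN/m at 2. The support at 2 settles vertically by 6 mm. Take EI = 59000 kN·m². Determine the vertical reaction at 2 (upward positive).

R_2 = 46.78 kN

Choose R_2 as the redundant. The primary structure is the cantilever fixed at 1.
Primary-structure tip deflection at 2 by superposition:
  point load 37 at a = 3.6: Pa²(3L − a)/(6EI) = 2589/EI
  triangular load, peak 13 at the free end: 11w₀L⁴/(120EI) = 24710/EI
  δ_0 = 27300/EI
Tip deflection under a unit load at 2: L³/(3EI) = 576/EI.
With EI = 59000 kN·m²: δ_0 = 0.46271 m and δ_{22} = 0.009763 m/kN.
Compatibility — the beam at 2 must follow the support down by 0.006 m: δ_0 − R_2·δ_{22} = 0.006, so R_2 = (0.46271 − 0.006)/0.009763 = 46.78 kN.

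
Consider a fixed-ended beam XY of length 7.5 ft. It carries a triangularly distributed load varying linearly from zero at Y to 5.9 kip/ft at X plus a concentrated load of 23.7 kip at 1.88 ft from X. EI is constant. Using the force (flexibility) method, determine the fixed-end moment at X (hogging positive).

Release both end moments; the primary structure is a simply-supported span XY with redundants M_X and M_Y.
End rotations of the released simple span under the applied load (×1/EI):
  at X: triangular load, peak 5.9: w₀L³/(45EI) = 55.31/EI
  at Y: triangular load, peak 5.9: 7w₀L³/(360EI) = 48.4/EI
  at X: point load 23.7 at a = 1.88: Pab(L + b)/(6LEI) = 73.01/EI
  at Y: point load 23.7 at a = 1.88: Pab(L + a)/(6LEI) = 52.2/EI
  θ_X0 = 128.3/EI,  θ_Y0 = 100.6/EI
Flexibility coefficients: a unit moment at one end gives L/(3EI) there and L/(6EI) at the far end, so f₁₁ = f₂₂ = 2.5/EI and f₁₂ = f₂₁ = 1.25/EI.
Compatibility — zero rotation at each built-in end:
  2.5 M_X + 1.25 M_Y = 128.3
  1.25 M_X + 2.5 M_Y = 100.6
Solving the pair gives M_X = 41.61 kip·ft and M_Y = 19.43 kip·ft (hogging).

M_X = 41.61 kip·ft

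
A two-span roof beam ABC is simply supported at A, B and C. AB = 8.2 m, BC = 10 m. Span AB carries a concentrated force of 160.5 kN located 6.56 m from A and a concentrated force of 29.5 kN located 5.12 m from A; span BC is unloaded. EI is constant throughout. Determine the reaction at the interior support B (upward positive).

Insert a hinge at B; M_B is the redundant, and each span becomes simply supported.
End slopes at the hinge B, treating each span as simply supported:
  span AB: point load 160.5 at a = 6.56: Pab(L + a)/(6LEI) = 518/EI
  span AB: point load 29.5 at a = 5.12: Pab(L + a)/(6LEI) = 125.9/EI
  relative rotation θ_0 = (644 + 0)/EI = 644/EI
A unit hogging moment at B produces rotation L₁/(3EI) + L₂/(3EI) = 6.067/EI.
Slope continuity at B: θ_0 = M_B·6.067/EI, so M_B = 644/6.067 = 106.1 kN·m (hogging).
Span AB, ΣM about A with M_B applied at B: R_B^{AB}·8.2 = 1204 + 106.1, so R_B^{AB} = 159.8 kN and R_A = 190 − 159.8 = 30.24 kN.
Span BC, ΣM about C: R_B^{BC}·10 = 0 + 106.1, so R_B^{BC} = 10.61 kN and R_C = 0 − 10.61 = -10.61 kN.
R_B = 159.8 + 10.61 = 170.4 kN.

R_B = 170.4 kN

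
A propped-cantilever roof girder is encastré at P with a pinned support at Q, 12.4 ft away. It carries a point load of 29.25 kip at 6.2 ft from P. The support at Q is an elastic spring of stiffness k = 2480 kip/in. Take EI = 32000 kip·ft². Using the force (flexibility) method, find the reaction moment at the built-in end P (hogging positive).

M_P = 68.2 kip·ft

Remove the prop at Q; the released (primary) structure is a cantilever built in at P.
Free-end deflection of the primary structure under the applied loading (downward +):
  point load 29.25 at a = 6.2: Pa²(3L − a)/(6EI) = 5809/EI
Flexibility coefficient — unit upward force at Q: δ_{QQ} = L³/(3EI) = 635.5/EI.
With EI = 32000 kip·ft²: δ_0 = 0.18154 ft and δ_{QQ} = 0.019861 ft/kip.
Compatibility — the spring shortens by R_Q/k under the reaction it provides: δ_0 − R_Q·δ_{QQ} = R_Q/k. With 1/k = 1/(2480×12) ft/kip = 0.000034 ft/kip, R_Q = δ_0 / (δ_{QQ} + 1/k) = 0.18154 / (0.019861 + 0.000034) = 9.125 kip.
Moment equilibrium about P: M_P = Σ(load moments about P) − R_Q·L = 181.3 − 9.125×12.4 = 68.2 kip·ft.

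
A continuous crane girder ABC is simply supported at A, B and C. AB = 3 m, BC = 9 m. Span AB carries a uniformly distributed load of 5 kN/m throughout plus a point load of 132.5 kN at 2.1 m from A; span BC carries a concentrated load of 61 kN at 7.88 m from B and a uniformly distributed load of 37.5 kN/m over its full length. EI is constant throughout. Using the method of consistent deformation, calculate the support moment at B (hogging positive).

M_B = 329.1 kN·m

Take M_B as the redundant. Released structure: two simple spans AB and BC with a hinge at B.
Discontinuity in slope at B on the released structure — sum the simple-span end rotations:
  span AB: UDL 5: wL³/(24EI) = 5.625/EI
  span AB: point load 132.5 at a = 2.1: Pab(L + a)/(6LEI) = 70.95/EI
  span BC: point load 61 at a = 7.88: Pab(L + b)/(6LEI) = 100.9/EI
  span BC: UDL 37.5: wL³/(24EI) = 1139/EI
  relative rotation θ_0 = (76.58 + 1240)/EI = 1317/EI
A unit hogging moment at B produces rotation L₁/(3EI) + L₂/(3EI) = 4/EI.
Slope continuity at B: θ_0 = M_B·4/EI, so M_B = 1317/4 = 329.1 kN·m (hogging).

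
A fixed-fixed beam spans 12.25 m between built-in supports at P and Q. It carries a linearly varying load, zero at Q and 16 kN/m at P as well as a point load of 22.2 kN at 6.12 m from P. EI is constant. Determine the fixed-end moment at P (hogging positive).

M_P = 154.1 kN·m

Release both end moments; the primary structure is a simply-supported span PQ with redundants M_P and M_Q.
End rotations of the released simple span under the applied load (×1/EI):
  at P: triangular load, peak 16: w₀L³/(45EI) = 653.6/EI
  at Q: triangular load, peak 16: 7w₀L³/(360EI) = 571.9/EI
  at P: point load 22.2 at a = 6.12: Pab(L + b)/(6LEI) = 208.3/EI
  at Q: point load 22.2 at a = 6.12: Pab(L + a)/(6LEI) = 208.2/EI
  θ_P0 = 861.9/EI,  θ_Q0 = 780.1/EI
Flexibility coefficients: a unit moment at one end gives L/(3EI) there and L/(6EI) at the far end, so f₁₁ = f₂₂ = 4.083/EI and f₁₂ = f₂₁ = 2.042/EI.
Compatibility — zero rotation at each built-in end:
  4.083 M_P + 2.042 M_Q = 861.9
  2.042 M_P + 4.083 M_Q = 780.1
Solving the pair gives M_P = 154.1 kN·m and M_Q = 114 kN·m (hogging).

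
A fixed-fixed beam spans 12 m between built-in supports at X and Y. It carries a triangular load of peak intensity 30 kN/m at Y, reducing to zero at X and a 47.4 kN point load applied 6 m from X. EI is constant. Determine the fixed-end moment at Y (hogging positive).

Release both end moments; the primary structure is a simply-supported span XY with redundants M_X and M_Y.
Simple-span end rotations at X and Y under the given loads:
  at X: triangular load, peak 30: 7w₀L³/(360EI) = 1008/EI
  at Y: triangular load, peak 30: w₀L³/(45EI) = 1152/EI
  at X: point load 47.4 at a = 6: Pab(L + b)/(6LEI) = 426.6/EI
  at Y: point load 47.4 at a = 6: Pab(L + a)/(6LEI) = 426.6/EI
  θ_X0 = 1435/EI,  θ_Y0 = 1579/EI
Flexibility coefficients: a unit moment at one end gives L/(3EI) there and L/(6EI) at the far end, so f₁₁ = f₂₂ = 4/EI and f₁₂ = f₂₁ = 2/EI.
Compatibility — zero rotation at each built-in end:
  4 M_X + 2 M_Y = 1435
  2 M_X + 4 M_Y = 1579
Solving the pair gives M_X = 215.1 kN·m and M_Y = 287.1 kN·m (hogging).

M_Y = 287.1 kN·m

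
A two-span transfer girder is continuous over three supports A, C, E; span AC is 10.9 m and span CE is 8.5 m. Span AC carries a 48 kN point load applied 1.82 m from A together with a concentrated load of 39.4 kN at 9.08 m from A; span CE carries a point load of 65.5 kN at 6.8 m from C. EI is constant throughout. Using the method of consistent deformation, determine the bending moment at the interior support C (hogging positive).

Release continuity at C by inserting a hinge; the redundant is the internal moment M_C. The primary structure is two simply-supported spans AC and CE.
End slopes at the hinge C, treating each span as simply supported:
  span AC: point load 48 at a = 1.82: Pab(L + a)/(6LEI) = 154.3/EI
  span AC: point load 39.4 at a = 9.08: Pab(L + a)/(6LEI) = 198.9/EI
  span CE: point load 65.5 at a = 6.8: Pab(L + b)/(6LEI) = 151.4/EI
  relative rotation θ_0 = (353.2 + 151.4)/EI = 504.6/EI
A unit hogging moment at C produces rotation L₁/(3EI) + L₂/(3EI) = 6.467/EI.
Slope continuity at C: θ_0 = M_C·6.467/EI, so M_C = 504.6/6.467 = 78.04 kN·m (hogging).

M_C = 78.04 kN·m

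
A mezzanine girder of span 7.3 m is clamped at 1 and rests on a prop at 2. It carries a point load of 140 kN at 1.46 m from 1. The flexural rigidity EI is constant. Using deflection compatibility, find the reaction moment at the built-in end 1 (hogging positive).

M_1 = 147.2 kN·m

Remove the prop at 2; the released (primary) structure is a cantilever built in at 1.
Deflection at 2 on the released cantilever, summing each load's contribution:
  point load 140 at a = 1.46: Pa²(3L − a)/(6EI) = 1017/EI
Flexibility coefficient — unit upward force at 2: δ_{22} = L³/(3EI) = 129.7/EI.
Compatibility at 2: δ_0 − R_2·δ_{22} = 0, so R_2 = 1017/129.7 = 7.84 kN.
Moment equilibrium about 1: M_1 = Σ(load moments about 1) − R_2·L = 204.4 − 7.84×7.3 = 147.2 kN·m.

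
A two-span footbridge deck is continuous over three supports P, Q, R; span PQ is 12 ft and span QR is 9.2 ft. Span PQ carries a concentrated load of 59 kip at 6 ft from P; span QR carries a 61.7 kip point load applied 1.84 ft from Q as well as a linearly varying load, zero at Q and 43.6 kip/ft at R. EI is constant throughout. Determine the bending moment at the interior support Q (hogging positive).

M_Q = 204 kip·ft

Insert a hinge at Q; M_Q is the redundant, and each span becomes simply supported.
Rotations at Q on the released spans (each span's end-slope, ×1/EI):
  span PQ: point load 59 at a = 6: Pab(L + a)/(6LEI) = 531/EI
  span QR: point load 61.7 at a = 1.84: Pab(L + b)/(6LEI) = 250.7/EI
  span QR: triangular load, peak 43.6: 7w₀L³/(360EI) = 660.2/EI
  relative rotation θ_0 = (531 + 910.8)/EI = 1442/EI
A unit hogging moment at Q produces rotation L₁/(3EI) + L₂/(3EI) = 7.067/EI.
Slope continuity at Q: θ_0 = M_Q·7.067/EI, so M_Q = 1442/7.067 = 204 kip·ft (hogging).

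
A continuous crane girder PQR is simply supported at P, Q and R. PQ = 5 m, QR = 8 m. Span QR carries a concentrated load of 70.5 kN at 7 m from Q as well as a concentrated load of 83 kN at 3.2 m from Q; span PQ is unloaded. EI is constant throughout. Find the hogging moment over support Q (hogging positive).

Release continuity at Q by inserting a hinge; the redundant is the internal moment M_Q. The primary structure is two simply-supported spans PQ and QR.
Rotations at Q on the released spans (each span's end-slope, ×1/EI):
  span QR: point load 70.5 at a = 7: Pab(L + b)/(6LEI) = 92.53/EI
  span QR: point load 83 at a = 3.2: Pab(L + b)/(6LEI) = 340/EI
  relative rotation θ_0 = (0 + 432.5)/EI = 432.5/EI
A unit hogging moment at Q produces rotation L₁/(3EI) + L₂/(3EI) = 4.333/EI.
Slope continuity at Q: θ_0 = M_Q·4.333/EI, so M_Q = 432.5/4.333 = 99.81 kN·m (hogging).

M_Q = 99.81 kN·m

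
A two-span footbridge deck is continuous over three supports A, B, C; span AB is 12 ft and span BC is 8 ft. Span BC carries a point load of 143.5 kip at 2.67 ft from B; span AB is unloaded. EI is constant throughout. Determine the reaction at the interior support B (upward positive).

Insert a hinge at B; M_B is the redundant, and each span becomes simply supported.
Rotations at B on the released spans (each span's end-slope, ×1/EI):
  span BC: point load 143.5 at a = 2.67: Pab(L + b)/(6LEI) = 567.1/EI
  relative rotation θ_0 = (0 + 567.1)/EI = 567.1/EI
A unit hogging moment at B produces rotation L₁/(3EI) + L₂/(3EI) = 6.667/EI.
Compatibility: M_B·(L₁+L₂)/(3EI) = θ_0, giving M_B = 85.07 kip·ft (hogging).
Span AB, ΣM about A with M_B applied at B: R_B^{AB}·12 = 0 + 85.07, so R_B^{AB} = 7.089 kip and R_A = 0 − 7.089 = -7.089 kip.
Span BC, ΣM about C: R_B^{BC}·8 = 764.9 + 85.07, so R_B^{BC} = 106.2 kip and R_C = 143.5 − 106.2 = 37.26 kip.
R_B = 7.089 + 106.2 = 113.3 kip.

R_B = 113.3 kip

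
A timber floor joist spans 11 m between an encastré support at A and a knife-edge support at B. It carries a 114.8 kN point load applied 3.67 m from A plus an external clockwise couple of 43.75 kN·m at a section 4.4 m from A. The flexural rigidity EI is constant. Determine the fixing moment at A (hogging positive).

M_A = 235.7 kN·m

Take the reaction at B as the redundant and release it; the primary structure is a cantilever fixed at A.
Primary-structure tip deflection at B by superposition:
  point load 114.8 at a = 3.67: Pa²(3L − a)/(6EI) = 7558/EI
  clockwise couple 43.75 at a = 4.4: M₀a(2L − a)/(2EI) = 1694/EI
  δ_0 = 9252/EI
Tip deflection under a unit load at B: L³/(3EI) = 443.7/EI.
The prop prevents deflection at B: R_B = δ_0/δ_{BB} = 9252/443.7 = 20.85 kN.
Moment equilibrium about A: M_A = Σ(load moments about A) − R_B·L = 465.1 − 20.85×11 = 235.7 kN·m.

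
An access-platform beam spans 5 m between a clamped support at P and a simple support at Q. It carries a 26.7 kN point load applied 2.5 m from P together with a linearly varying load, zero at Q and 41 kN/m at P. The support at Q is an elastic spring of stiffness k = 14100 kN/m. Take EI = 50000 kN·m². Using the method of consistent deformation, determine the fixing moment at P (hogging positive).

M_P = 104.7 kN·m

Remove the prop at Q; the released (primary) structure is a cantilever built in at P.
Primary-structure tip deflection at Q by superposition:
  point load 26.7 at a = 2.5: Pa²(3L − a)/(6EI) = 347.7/EI
  triangular load, peak 41 at the fixed end: w₀L⁴/(30EI) = 854.2/EI
  δ_0 = 1202/EI
Flexibility coefficient — unit upward force at Q: δ_{QQ} = L³/(3EI) = 41.67/EI.
With EI = 50000 kN·m²: δ_0 = 0.024036 m and δ_{QQ} = 0.000833 m/kN.
Compatibility — the spring shortens by R_Q/k under the reaction it provides: δ_0 − R_Q·δ_{QQ} = R_Q/k. With 1/k = 0.000071 m/kN, R_Q = δ_0 / (δ_{QQ} + 1/k) = 0.024036 / (0.000833 + 0.000071) = 26.58 kN.
Moment equilibrium about P: M_P = Σ(load moments about P) − R_Q·L = 237.6 − 26.58×5 = 104.7 kN·m.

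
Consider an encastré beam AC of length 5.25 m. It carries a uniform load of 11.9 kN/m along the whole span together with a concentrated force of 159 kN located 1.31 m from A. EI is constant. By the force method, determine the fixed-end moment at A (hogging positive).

M_A = 144.6 kN·m

Take the two fixed-end moments M_A, M_C as redundants; the released structure is the simple span AC.
End rotations of the released simple span under the applied load (×1/EI):
  at A: UDL 11.9: wL³/(24EI) = 71.75/EI
  at C: UDL 11.9: wL³/(24EI) = 71.75/EI
  at A: point load 159 at a = 1.31: Pab(L + b)/(6LEI) = 239.4/EI
  at C: point load 159 at a = 1.31: Pab(L + a)/(6LEI) = 170.9/EI
  θ_A0 = 311.2/EI,  θ_C0 = 242.7/EI
Flexibility coefficients: a unit moment at one end gives L/(3EI) there and L/(6EI) at the far end, so f₁₁ = f₂₂ = 1.75/EI and f₁₂ = f₂₁ = 0.875/EI.
Compatibility — zero rotation at each built-in end:
  1.75 M_A + 0.875 M_C = 311.2
  0.875 M_A + 1.75 M_C = 242.7
Solving the pair gives M_A = 144.6 kN·m and M_C = 66.34 kN·m (hogging).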